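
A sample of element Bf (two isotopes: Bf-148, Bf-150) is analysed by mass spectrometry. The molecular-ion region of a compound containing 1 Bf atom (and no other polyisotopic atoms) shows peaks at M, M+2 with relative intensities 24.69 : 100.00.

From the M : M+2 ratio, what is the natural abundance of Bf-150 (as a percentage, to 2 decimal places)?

80.20%

Let p = fractional abundance of Bf-148. I(M+2)/I(M) = [C(1,1)·p^0·(1−p)] / p^1 = 1·(1−p)/p = 100.00/24.69 = 4.0502
(1−p)/p = 4.0502/1 = 4.0502  ⇒  p = 1/(1 + 4.0502) = 0.1980
Bf-148: 19.80%, Bf-150: 80.20%.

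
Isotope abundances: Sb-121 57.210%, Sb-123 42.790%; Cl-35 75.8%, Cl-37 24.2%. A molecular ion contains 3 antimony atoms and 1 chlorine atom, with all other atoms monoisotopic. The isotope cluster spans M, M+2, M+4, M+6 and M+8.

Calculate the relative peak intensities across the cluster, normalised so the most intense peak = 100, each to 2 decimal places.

Antimony pattern (n=3): 0.18724742 : 0.42015297 : 0.3142518 : 0.07834781
Chlorine pattern (n=1): 0.7580 : 0.2420
Convolve the two distributions (both contribute in 2-u steps):
  M: 0.18724742×0.7580 = 0.141934
  M+2: 0.18724742×0.2420 + 0.42015297×0.7580 = 0.363790
  M+4: 0.42015297×0.2420 + 0.3142518×0.7580 = 0.339880
  M+6: 0.3142518×0.2420 + 0.07834781×0.7580 = 0.135437
  M+8: 0.07834781×0.2420 = 0.018960
Scale to base peak (0.363790) = 100: 39.02 : 100.00 : 93.43 : 37.23 : 5.21

39.02 : 100.00 : 93.43 : 37.23 : 5.21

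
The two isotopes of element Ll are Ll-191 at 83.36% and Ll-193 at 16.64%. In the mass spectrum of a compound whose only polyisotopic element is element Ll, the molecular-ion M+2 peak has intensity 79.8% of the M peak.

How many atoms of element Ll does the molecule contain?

For n independent Ll atoms, I(M+2)/I(M) = n · (abundance Ll-193) / (abundance Ll-191) = n · 0.1664/0.8336.
n = 0.798 × 0.8336/0.1664 = 4.00 ≈ 4

4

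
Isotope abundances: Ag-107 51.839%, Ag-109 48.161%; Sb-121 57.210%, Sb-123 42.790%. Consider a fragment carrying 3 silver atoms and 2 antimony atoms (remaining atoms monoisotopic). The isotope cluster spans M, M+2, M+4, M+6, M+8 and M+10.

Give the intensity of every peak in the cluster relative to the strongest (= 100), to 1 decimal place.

13.7 : 58.5 : 100.0 : 85.2 : 36.2 : 6.1

Silver pattern (n=3): 0.13930601 : 0.38826655 : 0.36071887 : 0.11170857
Antimony pattern (n=2): 0.32729841 : 0.48960318 : 0.18309841
Convolve the two distributions (both contribute in 2-u steps):
  M: 0.13930601×0.32729841 = 0.045595
  M+2: 0.13930601×0.48960318 + 0.38826655×0.32729841 = 0.195284
  M+4: 0.13930601×0.18309841 + 0.38826655×0.48960318 + 0.36071887×0.32729841 = 0.333666
  M+6: 0.38826655×0.18309841 + 0.36071887×0.48960318 + 0.11170857×0.32729841 = 0.284262
  M+8: 0.36071887×0.18309841 + 0.11170857×0.48960318 = 0.120740
  M+10: 0.11170857×0.18309841 = 0.020454
Scale to base peak (0.333666) = 100: 13.7 : 58.5 : 100.0 : 85.2 : 36.2 : 6.1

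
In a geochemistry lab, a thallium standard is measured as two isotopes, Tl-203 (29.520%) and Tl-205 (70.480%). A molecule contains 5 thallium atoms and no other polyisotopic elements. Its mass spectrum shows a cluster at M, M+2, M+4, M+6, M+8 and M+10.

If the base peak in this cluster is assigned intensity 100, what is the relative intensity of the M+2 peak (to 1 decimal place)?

Term probabilities: M 0.0022, M+2 0.0268, M+4 0.1278, M+6 0.3051, M+8 0.3642, M+10 0.1739. Base peak = M+8.
P(M+8) = C(5,4) × 0.29520^1 × 0.70480^4 = 5 × 0.2952 × 0.24675365 = 0.364208 (base)
P(M+2) = C(5,1) × 0.29520^4 × 0.70480^1 = 5 × 0.00759391 × 0.7048 = 0.026761
Relative intensity = 0.026761 / 0.364208 × 100 = 7.3

7.3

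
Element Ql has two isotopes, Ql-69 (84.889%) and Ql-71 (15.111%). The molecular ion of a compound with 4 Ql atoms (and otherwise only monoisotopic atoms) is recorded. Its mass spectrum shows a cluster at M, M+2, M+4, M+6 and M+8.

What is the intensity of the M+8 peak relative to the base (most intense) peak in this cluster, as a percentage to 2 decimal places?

Term probabilities: M 0.5193, M+2 0.3697, M+4 0.0987, M+6 0.0117, M+8 0.0005. Base peak = M.
P(M) = C(4,0) × 0.84889^4 × 0.15111^0 = 1 × 0.51928487 × 1.0000 = 0.519285 (base)
P(M+8) = C(4,4) × 0.84889^0 × 0.15111^4 = 1 × 1.0000 × 0.0005214 = 0.000521
Relative intensity = 0.000521 / 0.519285 × 100 = 0.10

0.10%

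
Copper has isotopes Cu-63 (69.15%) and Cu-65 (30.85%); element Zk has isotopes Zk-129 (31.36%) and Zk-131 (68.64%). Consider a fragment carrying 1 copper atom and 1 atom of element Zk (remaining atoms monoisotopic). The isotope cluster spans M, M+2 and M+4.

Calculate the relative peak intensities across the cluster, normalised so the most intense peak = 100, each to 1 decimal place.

Copper pattern (n=1): 0.6915 : 0.3085
Element Zk pattern (n=1): 0.3136 : 0.6864
Convolve the two distributions (both contribute in 2-u steps):
  M: 0.6915×0.3136 = 0.216854
  M+2: 0.6915×0.6864 + 0.3085×0.3136 = 0.571391
  M+4: 0.3085×0.6864 = 0.211754
Scale to base peak (0.571391) = 100: 38.0 : 100.0 : 37.1

38.0 : 100.0 : 37.1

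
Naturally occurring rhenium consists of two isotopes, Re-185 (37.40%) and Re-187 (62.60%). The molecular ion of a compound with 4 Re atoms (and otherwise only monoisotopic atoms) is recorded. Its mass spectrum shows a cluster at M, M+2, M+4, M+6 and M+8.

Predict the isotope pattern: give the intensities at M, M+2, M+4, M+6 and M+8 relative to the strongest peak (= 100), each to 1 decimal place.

The 4 Re atoms are independent, so intensities follow the terms of (0.3740 + 0.6260)^4.
P(M) = 0.3740^4 = 0.019565
P(M+2) = 4 × 0.3740^3 × 0.6260^1 = 0.130993
P(M+4) = 6 × 0.3740^2 × 0.6260^2 = 0.328884
P(M+6) = 4 × 0.3740^1 × 0.6260^3 = 0.366990
P(M+8) = 0.6260^4 = 0.153567
The M+6 peak is largest (0.366990); scaling to 100 gives 5.3 : 35.7 : 89.6 : 100.0 : 41.8.

5.3 : 35.7 : 89.6 : 100.0 : 41.8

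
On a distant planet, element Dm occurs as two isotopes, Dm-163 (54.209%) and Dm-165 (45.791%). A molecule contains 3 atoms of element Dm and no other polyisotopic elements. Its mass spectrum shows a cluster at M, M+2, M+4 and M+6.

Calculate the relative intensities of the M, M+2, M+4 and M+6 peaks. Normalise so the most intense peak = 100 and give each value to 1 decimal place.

Expanding (0.54209 + 0.45791)^3:
P(M) = 0.54209^3 = 0.159299
P(M+2) = 3 × 0.54209^2 × 0.45791^1 = 0.403686
P(M+4) = 3 × 0.54209^1 × 0.45791^2 = 0.340999
P(M+6) = 0.45791^3 = 0.096015
The M+2 peak is largest (0.403686); scaling to 100 gives 39.5 : 100.0 : 84.5 : 23.8.

39.5 : 100.0 : 84.5 : 23.8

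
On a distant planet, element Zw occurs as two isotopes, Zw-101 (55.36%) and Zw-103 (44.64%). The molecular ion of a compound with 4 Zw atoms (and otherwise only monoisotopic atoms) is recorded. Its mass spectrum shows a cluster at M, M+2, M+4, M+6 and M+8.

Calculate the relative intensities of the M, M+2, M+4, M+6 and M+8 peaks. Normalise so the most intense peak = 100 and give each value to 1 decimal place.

25.6 : 82.7 : 100.0 : 53.8 : 10.8

Each Zw atom is independently Zw-101 (p = 0.5536) or Zw-103 (q = 0.4464); the cluster is the binomial expansion (p + q)^4.
P(M) = 0.5536^4 = 0.093926
P(M+2) = 4 × 0.5536^3 × 0.4464^1 = 0.302951
P(M+4) = 6 × 0.5536^2 × 0.4464^2 = 0.366431
P(M+6) = 4 × 0.5536^1 × 0.4464^3 = 0.196983
P(M+8) = 0.4464^4 = 0.039710
The M+4 peak is largest (0.366431); scaling to 100 gives 25.6 : 82.7 : 100.0 : 53.8 : 10.8.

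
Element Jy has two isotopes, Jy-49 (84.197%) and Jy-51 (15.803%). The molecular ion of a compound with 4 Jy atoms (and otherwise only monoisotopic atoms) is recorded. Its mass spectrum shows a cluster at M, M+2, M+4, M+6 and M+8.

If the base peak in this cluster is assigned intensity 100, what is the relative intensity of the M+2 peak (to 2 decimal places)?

75.08

Binomial terms of (0.84197 + 0.15803)^4: M 0.5026, M+2 0.3773, M+4 0.1062, M+6 0.0133, M+8 0.0006 → M is the base peak.
P(M) = C(4,0) × 0.84197^4 × 0.15803^0 = 1 × 0.50255832 × 1.0000 = 0.502558 (base)
P(M+2) = C(4,1) × 0.84197^3 × 0.15803^1 = 4 × 0.59688388 × 0.15803 = 0.377302
Relative intensity = 0.377302 / 0.502558 × 100 = 75.08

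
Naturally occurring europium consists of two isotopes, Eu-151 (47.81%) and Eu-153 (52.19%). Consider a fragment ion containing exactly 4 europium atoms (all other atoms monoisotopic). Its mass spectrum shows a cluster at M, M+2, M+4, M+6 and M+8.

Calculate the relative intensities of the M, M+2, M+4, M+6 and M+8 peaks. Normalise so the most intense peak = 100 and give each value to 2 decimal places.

13.99 : 61.07 : 100.00 : 72.77 : 19.86

The 4 Eu atoms are independent, so intensities follow the terms of (0.4781 + 0.5219)^4.
P(M) = 0.4781^4 = 0.052249
P(M+2) = 4 × 0.4781^3 × 0.5219^1 = 0.228141
P(M+4) = 6 × 0.4781^2 × 0.5219^2 = 0.373563
P(M+6) = 4 × 0.4781^1 × 0.5219^3 = 0.271857
P(M+8) = 0.5219^4 = 0.074191
The M+4 peak is largest (0.373563); scaling to 100 gives 13.99 : 61.07 : 100.00 : 72.77 : 19.86.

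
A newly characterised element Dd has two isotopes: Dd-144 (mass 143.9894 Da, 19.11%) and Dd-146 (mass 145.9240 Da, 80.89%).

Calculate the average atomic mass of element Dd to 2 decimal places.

145.55 Da

The abundance-weighted mean is 0.1911 × 143.9894 + 0.8089 × 145.9240
= 27.51637 + 118.03792 = 145.55429 Da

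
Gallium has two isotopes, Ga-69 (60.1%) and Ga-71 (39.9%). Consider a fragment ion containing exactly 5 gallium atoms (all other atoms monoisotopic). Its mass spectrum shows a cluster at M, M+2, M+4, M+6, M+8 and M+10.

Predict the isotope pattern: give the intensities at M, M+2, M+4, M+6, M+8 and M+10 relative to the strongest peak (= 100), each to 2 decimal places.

22.69 : 75.31 : 100.00 : 66.39 : 22.04 : 2.93

The 5 Ga atoms are independent, so intensities follow the terms of (0.601 + 0.399)^5.
P(M) = 0.601^5 = 0.078410
P(M+2) = 5 × 0.601^4 × 0.399^1 = 0.260280
P(M+4) = 10 × 0.601^3 × 0.399^2 = 0.345596
P(M+6) = 10 × 0.601^2 × 0.399^3 = 0.229439
P(M+8) = 5 × 0.601^1 × 0.399^4 = 0.076162
P(M+10) = 0.399^5 = 0.010113
The M+4 peak is largest (0.345596); scaling to 100 gives 22.69 : 75.31 : 100.00 : 66.39 : 22.04 : 2.93.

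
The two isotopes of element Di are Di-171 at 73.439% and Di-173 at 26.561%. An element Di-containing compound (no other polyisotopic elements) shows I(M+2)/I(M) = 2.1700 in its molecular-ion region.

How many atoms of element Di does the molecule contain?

For n independent Di atoms, I(M+2)/I(M) = n · (abundance Di-173) / (abundance Di-171) = n · 0.26561/0.73439.
n = 2.1700 × 0.73439/0.26561 = 6.00 ≈ 6

6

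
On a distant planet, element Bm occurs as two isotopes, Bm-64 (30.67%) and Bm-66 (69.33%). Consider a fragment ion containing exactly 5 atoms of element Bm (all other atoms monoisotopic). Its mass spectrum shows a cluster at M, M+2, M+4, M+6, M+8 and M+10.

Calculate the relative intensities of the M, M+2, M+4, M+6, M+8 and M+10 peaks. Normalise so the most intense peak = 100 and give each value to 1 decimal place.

0.8 : 8.7 : 39.1 : 88.5 : 100.0 : 45.2

Expanding (0.3067 + 0.6933)^5:
P(M) = 0.3067^5 = 0.002714
P(M+2) = 5 × 0.3067^4 × 0.6933^1 = 0.030672
P(M+4) = 10 × 0.3067^3 × 0.6933^2 = 0.138670
P(M+6) = 10 × 0.3067^2 × 0.6933^3 = 0.313467
P(M+8) = 5 × 0.3067^1 × 0.6933^4 = 0.354298
P(M+10) = 0.6933^5 = 0.160179
The M+8 peak is largest (0.354298); scaling to 100 gives 0.8 : 8.7 : 39.1 : 88.5 : 100.0 : 45.2.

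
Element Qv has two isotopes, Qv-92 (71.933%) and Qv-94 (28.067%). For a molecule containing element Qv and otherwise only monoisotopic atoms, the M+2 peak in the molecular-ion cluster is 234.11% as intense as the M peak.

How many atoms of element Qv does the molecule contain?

6

The M+2/M ratio from n Qv atoms is n · q/p = n · 0.28067/0.71933.
n = 2.3411 × 0.71933/0.28067 = 6.00 ≈ 6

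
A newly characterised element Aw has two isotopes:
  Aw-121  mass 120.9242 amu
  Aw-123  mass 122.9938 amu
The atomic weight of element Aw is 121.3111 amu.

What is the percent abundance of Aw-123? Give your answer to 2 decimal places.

18.69%

Let x be the fractional abundance of Aw-121; then Aw-123 has abundance 1 − x.
120.9242·x + 122.9938·(1 − x) = 121.3111
(120.9242 − 122.9938)·x = 121.3111 − 122.9938
x = -1.6827 / -2.0696 = 0.81306 → 81.31% Aw-121, 18.69% Aw-123.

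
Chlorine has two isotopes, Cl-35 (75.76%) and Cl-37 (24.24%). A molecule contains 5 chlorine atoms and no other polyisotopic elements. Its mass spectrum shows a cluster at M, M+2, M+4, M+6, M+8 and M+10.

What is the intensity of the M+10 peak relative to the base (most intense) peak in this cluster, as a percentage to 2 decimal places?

Binomial terms of (0.7576 + 0.2424)^5: M 0.2496, M+2 0.3993, M+4 0.2555, M+6 0.0817, M+8 0.0131, M+10 0.0008 → M+2 is the base peak.
P(M+2) = C(5,1) × 0.7576^4 × 0.2424^1 = 5 × 0.32942751 × 0.2424 = 0.399266 (base)
P(M+10) = C(5,5) × 0.7576^0 × 0.2424^5 = 1 × 1.0000 × 0.00083688 = 0.000837
Relative intensity = 0.000837 / 0.399266 × 100 = 0.21

0.21%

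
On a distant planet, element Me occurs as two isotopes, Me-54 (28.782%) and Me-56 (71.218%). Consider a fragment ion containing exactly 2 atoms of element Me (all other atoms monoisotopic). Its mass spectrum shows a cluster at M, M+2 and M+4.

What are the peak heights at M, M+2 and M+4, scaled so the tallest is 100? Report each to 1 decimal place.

16.3 : 80.8 : 100.0

Expanding (0.28782 + 0.71218)^2:
P(M) = 0.28782^2 = 0.082840
P(M+2) = 2 × 0.28782^1 × 0.71218^1 = 0.409959
P(M+4) = 0.71218^2 = 0.507200
The M+4 peak is largest (0.507200); scaling to 100 gives 16.3 : 80.8 : 100.0.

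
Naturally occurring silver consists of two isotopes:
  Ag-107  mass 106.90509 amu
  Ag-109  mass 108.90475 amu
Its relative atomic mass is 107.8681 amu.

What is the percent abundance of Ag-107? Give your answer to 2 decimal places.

With x = fraction of Ag-107 (so Ag-109 is 1 − x):
106.90509·x + 108.90475·(1 − x) = 107.8681
(106.90509 − 108.90475)·x = 107.8681 − 108.90475
x = -1.03665 / -1.99966 = 0.51841 → 51.84% Ag-107, 48.16% Ag-109.

51.84%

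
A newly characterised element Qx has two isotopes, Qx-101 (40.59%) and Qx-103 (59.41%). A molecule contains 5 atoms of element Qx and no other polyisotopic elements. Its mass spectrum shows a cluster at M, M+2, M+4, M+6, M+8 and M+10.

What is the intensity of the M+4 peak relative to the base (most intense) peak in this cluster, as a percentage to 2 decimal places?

68.32%

Binomial terms of (0.4059 + 0.5941)^5: M 0.0110, M+2 0.0806, M+4 0.2360, M+6 0.3455, M+8 0.2528, M+10 0.0740 → M+6 is the base peak.
P(M+6) = C(5,3) × 0.4059^2 × 0.5941^3 = 10 × 0.16475481 × 0.20969045 = 0.345475 (base)
P(M+4) = C(5,2) × 0.4059^3 × 0.5941^2 = 10 × 0.06687398 × 0.35295481 = 0.236035
Relative intensity = 0.236035 / 0.345475 × 100 = 68.32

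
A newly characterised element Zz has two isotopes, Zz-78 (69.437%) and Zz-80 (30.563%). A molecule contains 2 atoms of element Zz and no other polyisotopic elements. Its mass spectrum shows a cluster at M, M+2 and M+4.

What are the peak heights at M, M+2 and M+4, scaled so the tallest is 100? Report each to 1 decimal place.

The 2 Zz atoms are independent, so intensities follow the terms of (0.69437 + 0.30563)^2.
P(M) = 0.69437^2 = 0.482150
P(M+2) = 2 × 0.69437^1 × 0.30563^1 = 0.424441
P(M+4) = 0.30563^2 = 0.093410
The M peak is largest (0.482150); scaling to 100 gives 100.0 : 88.0 : 19.4.

100.0 : 88.0 : 19.4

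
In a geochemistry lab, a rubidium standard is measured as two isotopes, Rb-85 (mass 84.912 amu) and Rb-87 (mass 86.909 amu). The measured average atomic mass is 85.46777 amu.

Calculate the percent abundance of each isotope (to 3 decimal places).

Rb-85: 72.170%, Rb-87: 27.830%

With x = fraction of Rb-85 (so Rb-87 is 1 − x):
84.912·x + 86.909·(1 − x) = 85.46777
(84.912 − 86.909)·x = 85.46777 − 86.909
x = -1.44123 / -1.997 = 0.72170 → 72.170% Rb-85, 27.830% Rb-87.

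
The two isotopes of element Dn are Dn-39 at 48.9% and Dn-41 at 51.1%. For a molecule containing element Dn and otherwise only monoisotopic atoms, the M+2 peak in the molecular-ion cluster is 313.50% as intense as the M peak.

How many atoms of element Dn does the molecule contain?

The M+2/M ratio from n Dn atoms is n · q/p = n · 0.511/0.489.
n = 3.1350 × 0.489/0.511 = 3.00 ≈ 3

3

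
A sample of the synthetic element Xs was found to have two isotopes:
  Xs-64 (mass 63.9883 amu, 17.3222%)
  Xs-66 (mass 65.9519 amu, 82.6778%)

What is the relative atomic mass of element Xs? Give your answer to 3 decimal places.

65.612 amu

Average mass = Σ (abundance × isotope mass) = 0.173222 × 63.9883 + 0.826778 × 65.9519
= 11.08418 + 54.52758 = 65.61176 amu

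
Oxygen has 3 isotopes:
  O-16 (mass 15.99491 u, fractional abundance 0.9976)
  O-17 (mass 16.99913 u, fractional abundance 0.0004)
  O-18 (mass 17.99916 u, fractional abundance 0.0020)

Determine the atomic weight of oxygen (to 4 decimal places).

Average mass = Σ (abundance × isotope mass) = 0.9976 × 15.99491 + 0.0004 × 16.99913 + 0.0020 × 17.99916
= 15.956522 + 0.006800 + 0.035998 = 15.999320 u

15.9993 u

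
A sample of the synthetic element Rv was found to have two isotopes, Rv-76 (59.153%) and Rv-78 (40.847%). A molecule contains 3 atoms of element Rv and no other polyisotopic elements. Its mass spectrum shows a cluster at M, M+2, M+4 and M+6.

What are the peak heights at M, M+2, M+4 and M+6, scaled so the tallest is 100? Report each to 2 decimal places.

Each Rv atom is independently Rv-76 (p = 0.59153) or Rv-78 (q = 0.40847); the cluster is the binomial expansion (p + q)^3.
P(M) = 0.59153^3 = 0.206981
P(M+2) = 3 × 0.59153^2 × 0.40847^1 = 0.428780
P(M+4) = 3 × 0.59153^1 × 0.40847^2 = 0.296086
P(M+6) = 0.40847^3 = 0.068152
The M+2 peak is largest (0.428780); scaling to 100 gives 48.27 : 100.00 : 69.05 : 15.89.

48.27 : 100.00 : 69.05 : 15.89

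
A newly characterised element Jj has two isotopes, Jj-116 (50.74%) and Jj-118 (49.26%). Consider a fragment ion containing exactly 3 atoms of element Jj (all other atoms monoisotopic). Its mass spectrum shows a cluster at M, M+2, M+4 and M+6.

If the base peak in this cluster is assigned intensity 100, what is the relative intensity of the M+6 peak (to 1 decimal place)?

31.4

(0.5074 + 0.4926)^3 gives M 0.1306, M+2 0.3805, M+4 0.3694, M+6 0.1195; the largest is M+2.
P(M+2) = C(3,1) × 0.5074^2 × 0.4926^1 = 3 × 0.25745476 × 0.4926 = 0.380467 (base)
P(M+6) = C(3,3) × 0.5074^0 × 0.4926^3 = 1 × 1.0000 × 0.11953173 = 0.119532
Relative intensity = 0.119532 / 0.380467 × 100 = 31.4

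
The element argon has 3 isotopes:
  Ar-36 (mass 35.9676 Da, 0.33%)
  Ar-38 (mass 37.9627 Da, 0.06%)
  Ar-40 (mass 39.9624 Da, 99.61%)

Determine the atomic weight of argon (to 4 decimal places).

The abundance-weighted mean is 0.0033 × 35.9676 + 0.0006 × 37.9627 + 0.9961 × 39.9624
= 0.11869 + 0.02278 + 39.80655 = 39.94802 Da

39.9480 Da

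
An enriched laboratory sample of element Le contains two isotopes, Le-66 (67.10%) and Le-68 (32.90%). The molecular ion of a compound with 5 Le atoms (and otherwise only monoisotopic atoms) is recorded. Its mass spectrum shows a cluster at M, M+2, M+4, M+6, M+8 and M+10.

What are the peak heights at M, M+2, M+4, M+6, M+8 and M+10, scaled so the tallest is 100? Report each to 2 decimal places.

Expanding (0.6710 + 0.3290)^5:
P(M) = 0.6710^5 = 0.136023
P(M+2) = 5 × 0.6710^4 × 0.3290^1 = 0.333469
P(M+4) = 10 × 0.6710^3 × 0.3290^2 = 0.327009
P(M+6) = 10 × 0.6710^2 × 0.3290^3 = 0.160337
P(M+8) = 5 × 0.6710^1 × 0.3290^4 = 0.039308
P(M+10) = 0.3290^5 = 0.003855
The M+2 peak is largest (0.333469); scaling to 100 gives 40.79 : 100.00 : 98.06 : 48.08 : 11.79 : 1.16.

40.79 : 100.00 : 98.06 : 48.08 : 11.79 : 1.16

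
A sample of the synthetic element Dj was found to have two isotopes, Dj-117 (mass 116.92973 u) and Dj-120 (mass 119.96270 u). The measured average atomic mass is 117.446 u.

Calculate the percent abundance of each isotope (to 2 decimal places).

Writing the weighted mean with unknown fraction x of Dj-117:
116.92973·x + 119.96270·(1 − x) = 117.446
(116.92973 − 119.96270)·x = 117.446 − 119.96270
x = -2.51670 / -3.03297 = 0.82978 → 82.98% Dj-117, 17.02% Dj-120.

Dj-117: 82.98%, Dj-120: 17.02%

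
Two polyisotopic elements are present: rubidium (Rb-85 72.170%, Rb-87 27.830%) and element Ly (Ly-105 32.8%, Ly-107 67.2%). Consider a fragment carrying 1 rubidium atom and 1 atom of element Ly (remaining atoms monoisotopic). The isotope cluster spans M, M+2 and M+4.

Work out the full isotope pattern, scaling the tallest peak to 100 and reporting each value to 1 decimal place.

Rubidium pattern (n=1): 0.7217 : 0.2783
Element Ly pattern (n=1): 0.3280 : 0.6720
Convolve the two distributions (both contribute in 2-u steps):
  M: 0.7217×0.3280 = 0.236718
  M+2: 0.7217×0.6720 + 0.2783×0.3280 = 0.576265
  M+4: 0.2783×0.6720 = 0.187018
Scale to base peak (0.576265) = 100: 41.1 : 100.0 : 32.5

41.1 : 100.0 : 32.5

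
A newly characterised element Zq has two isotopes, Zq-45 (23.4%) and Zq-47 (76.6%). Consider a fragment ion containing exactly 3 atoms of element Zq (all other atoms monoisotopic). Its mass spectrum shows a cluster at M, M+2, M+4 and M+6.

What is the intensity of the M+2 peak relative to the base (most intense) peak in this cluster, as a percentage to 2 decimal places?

28.00%

Binomial terms of (0.234 + 0.766)^3: M 0.0128, M+2 0.1258, M+4 0.4119, M+6 0.4495 → M+6 is the base peak.
P(M+6) = C(3,3) × 0.234^0 × 0.766^3 = 1 × 1.0000 × 0.4494551 = 0.449455 (base)
P(M+2) = C(3,1) × 0.234^2 × 0.766^1 = 3 × 0.054756 × 0.7660 = 0.125829
Relative intensity = 0.125829 / 0.449455 × 100 = 28.00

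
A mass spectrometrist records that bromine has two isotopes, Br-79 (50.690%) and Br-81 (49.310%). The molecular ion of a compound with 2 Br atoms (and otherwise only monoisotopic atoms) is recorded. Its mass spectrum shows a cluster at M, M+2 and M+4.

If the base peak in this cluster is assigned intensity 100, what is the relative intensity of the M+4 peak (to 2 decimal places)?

Binomial terms of (0.50690 + 0.49310)^2: M 0.2569, M+2 0.4999, M+4 0.2431 → M+2 is the base peak.
P(M+2) = C(2,1) × 0.50690^1 × 0.49310^1 = 2 × 0.5069 × 0.4931 = 0.499905 (base)
P(M+4) = C(2,2) × 0.50690^0 × 0.49310^2 = 1 × 1.0000 × 0.24314761 = 0.243148
Relative intensity = 0.243148 / 0.499905 × 100 = 48.64

48.64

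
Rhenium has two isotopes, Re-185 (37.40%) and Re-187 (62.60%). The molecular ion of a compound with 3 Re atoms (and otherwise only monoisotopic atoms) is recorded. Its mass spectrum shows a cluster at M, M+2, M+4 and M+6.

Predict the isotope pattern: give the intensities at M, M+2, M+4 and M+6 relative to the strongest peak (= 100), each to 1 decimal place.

The 3 Re atoms are independent, so intensities follow the terms of (0.3740 + 0.6260)^3.
P(M) = 0.3740^3 = 0.052314
P(M+2) = 3 × 0.3740^2 × 0.6260^1 = 0.262687
P(M+4) = 3 × 0.3740^1 × 0.6260^2 = 0.439685
P(M+6) = 0.6260^3 = 0.245314
The M+4 peak is largest (0.439685); scaling to 100 gives 11.9 : 59.7 : 100.0 : 55.8.

11.9 : 59.7 : 100.0 : 55.8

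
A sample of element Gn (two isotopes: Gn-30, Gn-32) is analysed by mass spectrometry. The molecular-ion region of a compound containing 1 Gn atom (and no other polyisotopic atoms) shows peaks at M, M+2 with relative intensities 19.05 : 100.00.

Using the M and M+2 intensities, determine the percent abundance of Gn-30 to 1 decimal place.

If p is the fraction of Gn that is Gn-30, then I(M+2)/I(M) = [C(1,1)·p^0·(1−p)] / p^1 = 1·(1−p)/p = 100.00/19.05 = 5.2493
(1−p)/p = 5.2493/1 = 5.2493  ⇒  p = 1/(1 + 5.2493) = 0.1600
Gn-30: 16.0%, Gn-32: 84.0%.

16.0%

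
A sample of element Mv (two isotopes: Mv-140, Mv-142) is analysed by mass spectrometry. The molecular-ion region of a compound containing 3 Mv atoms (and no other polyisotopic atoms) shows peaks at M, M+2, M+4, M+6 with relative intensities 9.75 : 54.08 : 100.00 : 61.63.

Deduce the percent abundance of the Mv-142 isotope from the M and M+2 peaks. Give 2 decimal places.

If p is the fraction of Mv that is Mv-140, then I(M+2)/I(M) = [C(3,1)·p^2·(1−p)] / p^3 = 3·(1−p)/p = 54.08/9.75 = 5.5467
(1−p)/p = 5.5467/3 = 1.8489  ⇒  p = 1/(1 + 1.8489) = 0.3510
Mv-140: 35.10%, Mv-142: 64.90%.

64.90%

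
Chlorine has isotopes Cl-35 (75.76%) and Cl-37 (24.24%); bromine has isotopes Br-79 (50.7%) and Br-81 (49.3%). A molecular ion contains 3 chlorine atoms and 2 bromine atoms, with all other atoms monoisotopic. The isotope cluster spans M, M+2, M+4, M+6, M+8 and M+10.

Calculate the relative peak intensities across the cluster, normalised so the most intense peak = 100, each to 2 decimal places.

Chlorine pattern (n=3): 0.4348304 : 0.41738208 : 0.13354464 : 0.01424288
Bromine pattern (n=2): 0.257049 : 0.499902 : 0.243049
Convolve the two distributions (both contribute in 2-u steps):
  M: 0.4348304×0.257049 = 0.111773
  M+2: 0.4348304×0.499902 + 0.41738208×0.257049 = 0.324660
  M+4: 0.4348304×0.243049 + 0.41738208×0.499902 + 0.13354464×0.257049 = 0.348663
  M+6: 0.41738208×0.243049 + 0.13354464×0.499902 + 0.01424288×0.257049 = 0.171865
  M+8: 0.13354464×0.243049 + 0.01424288×0.499902 = 0.039578
  M+10: 0.01424288×0.243049 = 0.003462
Scale to base peak (0.348663) = 100: 32.06 : 93.12 : 100.00 : 49.29 : 11.35 : 0.99

32.06 : 93.12 : 100.00 : 49.29 : 11.35 : 0.99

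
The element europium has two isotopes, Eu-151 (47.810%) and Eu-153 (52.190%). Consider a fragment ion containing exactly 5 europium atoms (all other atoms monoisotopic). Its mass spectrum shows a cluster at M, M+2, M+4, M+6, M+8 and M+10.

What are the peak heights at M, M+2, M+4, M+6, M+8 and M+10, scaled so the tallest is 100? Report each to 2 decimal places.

7.69 : 41.96 : 91.61 : 100.00 : 54.58 : 11.92

Each Eu atom is independently Eu-151 (p = 0.47810) or Eu-153 (q = 0.52190); the cluster is the binomial expansion (p + q)^5.
P(M) = 0.47810^5 = 0.024980
P(M+2) = 5 × 0.47810^4 × 0.52190^1 = 0.136343
P(M+4) = 10 × 0.47810^3 × 0.52190^2 = 0.297667
P(M+6) = 10 × 0.47810^2 × 0.52190^3 = 0.324937
P(M+8) = 5 × 0.47810^1 × 0.52190^4 = 0.177353
P(M+10) = 0.52190^5 = 0.038720
The M+6 peak is largest (0.324937); scaling to 100 gives 7.69 : 41.96 : 91.61 : 100.00 : 54.58 : 11.92.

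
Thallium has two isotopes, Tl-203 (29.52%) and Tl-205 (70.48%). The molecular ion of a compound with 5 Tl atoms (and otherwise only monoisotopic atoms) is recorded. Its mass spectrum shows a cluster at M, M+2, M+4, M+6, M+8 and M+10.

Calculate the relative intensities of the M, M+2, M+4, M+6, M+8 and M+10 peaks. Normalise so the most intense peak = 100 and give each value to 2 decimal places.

0.62 : 7.35 : 35.09 : 83.77 : 100.00 : 47.75

Expanding (0.2952 + 0.7048)^5:
P(M) = 0.2952^5 = 0.002242
P(M+2) = 5 × 0.2952^4 × 0.7048^1 = 0.026761
P(M+4) = 10 × 0.2952^3 × 0.7048^2 = 0.127785
P(M+6) = 10 × 0.2952^2 × 0.7048^3 = 0.305092
P(M+8) = 5 × 0.2952^1 × 0.7048^4 = 0.364208
P(M+10) = 0.7048^5 = 0.173912
The M+8 peak is largest (0.364208); scaling to 100 gives 0.62 : 7.35 : 35.09 : 83.77 : 100.00 : 47.75.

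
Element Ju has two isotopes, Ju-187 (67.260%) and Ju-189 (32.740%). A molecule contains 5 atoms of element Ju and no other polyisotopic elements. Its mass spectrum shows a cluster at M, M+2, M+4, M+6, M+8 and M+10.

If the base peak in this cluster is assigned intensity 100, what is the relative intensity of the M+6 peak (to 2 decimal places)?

47.39

(0.67260 + 0.32740)^5 gives M 0.1377, M+2 0.3350, M+4 0.3262, M+6 0.1588, M+8 0.0386, M+10 0.0038; the largest is M+2.
P(M+2) = C(5,1) × 0.67260^4 × 0.32740^1 = 5 × 0.2046574 × 0.3274 = 0.335024 (base)
P(M+6) = C(5,3) × 0.67260^2 × 0.32740^3 = 10 × 0.45239076 × 0.03509425 = 0.158763
Relative intensity = 0.158763 / 0.335024 × 100 = 47.39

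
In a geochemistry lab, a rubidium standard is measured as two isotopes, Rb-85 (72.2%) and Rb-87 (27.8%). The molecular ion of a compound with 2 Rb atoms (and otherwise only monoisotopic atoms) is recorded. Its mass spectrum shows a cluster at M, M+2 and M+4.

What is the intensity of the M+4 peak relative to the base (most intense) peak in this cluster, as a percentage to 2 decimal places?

(0.722 + 0.278)^2 gives M 0.5213, M+2 0.4014, M+4 0.0773; the largest is M.
P(M) = C(2,0) × 0.722^2 × 0.278^0 = 1 × 0.521284 × 1.0000 = 0.521284 (base)
P(M+4) = C(2,2) × 0.722^0 × 0.278^2 = 1 × 1.0000 × 0.077284 = 0.077284
Relative intensity = 0.077284 / 0.521284 × 100 = 14.83

14.83%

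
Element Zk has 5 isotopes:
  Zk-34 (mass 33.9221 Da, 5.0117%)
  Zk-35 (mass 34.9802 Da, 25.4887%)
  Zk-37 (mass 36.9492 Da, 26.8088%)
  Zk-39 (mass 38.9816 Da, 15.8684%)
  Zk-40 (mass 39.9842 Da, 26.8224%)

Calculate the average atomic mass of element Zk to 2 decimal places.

Average mass = Σ (abundance × isotope mass) = 0.050117 × 33.9221 + 0.254887 × 34.9802 + 0.268088 × 36.9492 + 0.158684 × 38.9816 + 0.268224 × 39.9842
= 1.70007 + 8.91600 + 9.90564 + 6.18576 + 10.72472 = 37.43219 Da

37.43 Da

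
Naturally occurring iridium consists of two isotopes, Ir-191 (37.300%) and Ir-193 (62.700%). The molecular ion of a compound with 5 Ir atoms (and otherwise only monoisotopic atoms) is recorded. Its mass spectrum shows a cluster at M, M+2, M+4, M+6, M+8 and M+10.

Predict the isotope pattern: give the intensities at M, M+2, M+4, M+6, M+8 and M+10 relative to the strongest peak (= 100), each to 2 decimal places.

Expanding (0.37300 + 0.62700)^5:
P(M) = 0.37300^5 = 0.007220
P(M+2) = 5 × 0.37300^4 × 0.62700^1 = 0.060684
P(M+4) = 10 × 0.37300^3 × 0.62700^2 = 0.204015
P(M+6) = 10 × 0.37300^2 × 0.62700^3 = 0.342942
P(M+8) = 5 × 0.37300^1 × 0.62700^4 = 0.288237
P(M+10) = 0.62700^5 = 0.096903
The M+6 peak is largest (0.342942); scaling to 100 gives 2.11 : 17.70 : 59.49 : 100.00 : 84.05 : 28.26.

2.11 : 17.70 : 59.49 : 100.00 : 84.05 : 28.26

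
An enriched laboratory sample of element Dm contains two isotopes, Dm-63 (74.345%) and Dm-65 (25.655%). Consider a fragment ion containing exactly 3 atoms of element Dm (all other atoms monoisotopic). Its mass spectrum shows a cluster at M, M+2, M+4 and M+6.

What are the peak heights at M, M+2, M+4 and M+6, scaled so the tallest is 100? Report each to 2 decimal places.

96.60 : 100.00 : 34.51 : 3.97

Each Dm atom is independently Dm-63 (p = 0.74345) or Dm-65 (q = 0.25655); the cluster is the binomial expansion (p + q)^3.
P(M) = 0.74345^3 = 0.410918
P(M+2) = 3 × 0.74345^2 × 0.25655^1 = 0.425399
P(M+4) = 3 × 0.74345^1 × 0.25655^2 = 0.146797
P(M+6) = 0.25655^3 = 0.016886
The M+2 peak is largest (0.425399); scaling to 100 gives 96.60 : 100.00 : 34.51 : 3.97.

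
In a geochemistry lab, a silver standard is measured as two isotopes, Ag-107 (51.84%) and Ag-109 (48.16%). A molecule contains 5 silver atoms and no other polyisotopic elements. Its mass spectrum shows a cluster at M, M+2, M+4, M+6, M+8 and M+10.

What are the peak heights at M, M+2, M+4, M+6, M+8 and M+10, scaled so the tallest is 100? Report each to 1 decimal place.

11.6 : 53.8 : 100.0 : 92.9 : 43.2 : 8.0

The 5 Ag atoms are independent, so intensities follow the terms of (0.5184 + 0.4816)^5.
P(M) = 0.5184^5 = 0.037439
P(M+2) = 5 × 0.5184^4 × 0.4816^1 = 0.173907
P(M+4) = 10 × 0.5184^3 × 0.4816^2 = 0.323123
P(M+6) = 10 × 0.5184^2 × 0.4816^3 = 0.300185
P(M+8) = 5 × 0.5184^1 × 0.4816^4 = 0.139438
P(M+10) = 0.4816^5 = 0.025908
The M+4 peak is largest (0.323123); scaling to 100 gives 11.6 : 53.8 : 100.0 : 92.9 : 43.2 : 8.0.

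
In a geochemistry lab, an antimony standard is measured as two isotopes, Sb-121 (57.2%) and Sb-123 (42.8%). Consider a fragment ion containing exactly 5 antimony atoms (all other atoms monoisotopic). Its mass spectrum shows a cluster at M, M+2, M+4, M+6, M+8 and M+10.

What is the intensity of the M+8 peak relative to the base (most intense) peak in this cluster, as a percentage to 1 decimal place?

28.0%

(0.572 + 0.428)^5 gives M 0.0612, M+2 0.2291, M+4 0.3428, M+6 0.2565, M+8 0.0960, M+10 0.0144; the largest is M+4.
P(M+4) = C(5,2) × 0.572^3 × 0.428^2 = 10 × 0.18714925 × 0.183184 = 0.342827 (base)
P(M+8) = C(5,4) × 0.572^1 × 0.428^4 = 5 × 0.5720 × 0.03355638 = 0.095971
Relative intensity = 0.095971 / 0.342827 × 100 = 28.0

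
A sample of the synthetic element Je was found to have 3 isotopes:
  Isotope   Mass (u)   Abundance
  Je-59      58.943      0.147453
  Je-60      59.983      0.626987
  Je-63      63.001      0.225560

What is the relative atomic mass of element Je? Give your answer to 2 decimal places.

The abundance-weighted mean is 0.147453 × 58.943 + 0.626987 × 59.983 + 0.225560 × 63.001
= 8.6913 + 37.6086 + 14.2105 = 60.5104 u

60.51 u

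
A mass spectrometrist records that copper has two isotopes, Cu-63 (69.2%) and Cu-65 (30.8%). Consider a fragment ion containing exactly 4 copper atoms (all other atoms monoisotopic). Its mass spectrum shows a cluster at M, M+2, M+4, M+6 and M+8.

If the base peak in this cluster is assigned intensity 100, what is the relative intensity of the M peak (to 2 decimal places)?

56.17

Term probabilities: M 0.2293, M+2 0.4083, M+4 0.2726, M+6 0.0809, M+8 0.0090. Base peak = M+2.
P(M+2) = C(4,1) × 0.692^3 × 0.308^1 = 4 × 0.33137389 × 0.3080 = 0.408253 (base)
P(M) = C(4,0) × 0.692^4 × 0.308^0 = 1 × 0.22931073 × 1.0000 = 0.229311
Relative intensity = 0.229311 / 0.408253 × 100 = 56.17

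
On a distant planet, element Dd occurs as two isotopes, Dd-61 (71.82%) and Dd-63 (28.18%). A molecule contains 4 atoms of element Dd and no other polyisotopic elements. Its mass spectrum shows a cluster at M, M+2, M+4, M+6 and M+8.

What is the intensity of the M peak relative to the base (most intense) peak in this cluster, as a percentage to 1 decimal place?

Term probabilities: M 0.2661, M+2 0.4176, M+4 0.2458, M+6 0.0643, M+8 0.0063. Base peak = M+2.
P(M+2) = C(4,1) × 0.7182^3 × 0.2818^1 = 4 × 0.37045563 × 0.2818 = 0.417578 (base)
P(M) = C(4,0) × 0.7182^4 × 0.2818^0 = 1 × 0.26606124 × 1.0000 = 0.266061
Relative intensity = 0.266061 / 0.417578 × 100 = 63.7

63.7%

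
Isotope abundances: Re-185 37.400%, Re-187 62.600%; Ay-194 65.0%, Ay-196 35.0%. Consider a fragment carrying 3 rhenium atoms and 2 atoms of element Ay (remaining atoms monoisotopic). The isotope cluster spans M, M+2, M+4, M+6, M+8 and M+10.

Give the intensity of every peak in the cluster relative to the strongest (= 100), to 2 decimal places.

Rhenium pattern (n=3): 0.05231362 : 0.26268713 : 0.43968487 : 0.24531438
Element Ay pattern (n=2): 0.4225 : 0.4550 : 0.1225
Convolve the two distributions (both contribute in 2-u steps):
  M: 0.05231362×0.4225 = 0.022103
  M+2: 0.05231362×0.4550 + 0.26268713×0.4225 = 0.134788
  M+4: 0.05231362×0.1225 + 0.26268713×0.4550 + 0.43968487×0.4225 = 0.311698
  M+6: 0.26268713×0.1225 + 0.43968487×0.4550 + 0.24531438×0.4225 = 0.335881
  M+8: 0.43968487×0.1225 + 0.24531438×0.4550 = 0.165479
  M+10: 0.24531438×0.1225 = 0.030051
Scale to base peak (0.335881) = 100: 6.58 : 40.13 : 92.80 : 100.00 : 49.27 : 8.95

6.58 : 40.13 : 92.80 : 100.00 : 49.27 : 8.95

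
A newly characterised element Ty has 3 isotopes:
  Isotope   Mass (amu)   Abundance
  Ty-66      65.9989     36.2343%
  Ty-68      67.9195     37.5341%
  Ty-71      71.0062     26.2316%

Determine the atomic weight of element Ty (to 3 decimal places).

68.033 amu

Weight each isotope mass by its fractional abundance: 0.362343 × 65.9989 + 0.375341 × 67.9195 + 0.262316 × 71.0062
= 23.91424 + 25.49297 + 18.62606 = 68.03327 amu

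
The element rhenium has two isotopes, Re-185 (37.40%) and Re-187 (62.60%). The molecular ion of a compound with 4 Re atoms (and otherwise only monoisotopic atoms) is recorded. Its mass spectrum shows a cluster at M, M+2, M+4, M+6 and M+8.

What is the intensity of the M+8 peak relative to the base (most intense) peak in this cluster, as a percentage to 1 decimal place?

41.8%

Binomial terms of (0.3740 + 0.6260)^4: M 0.0196, M+2 0.1310, M+4 0.3289, M+6 0.3670, M+8 0.1536 → M+6 is the base peak.
P(M+6) = C(4,3) × 0.3740^1 × 0.6260^3 = 4 × 0.3740 × 0.24531438 = 0.366990 (base)
P(M+8) = C(4,4) × 0.3740^0 × 0.6260^4 = 1 × 1.0000 × 0.1535668 = 0.153567
Relative intensity = 0.153567 / 0.366990 × 100 = 41.8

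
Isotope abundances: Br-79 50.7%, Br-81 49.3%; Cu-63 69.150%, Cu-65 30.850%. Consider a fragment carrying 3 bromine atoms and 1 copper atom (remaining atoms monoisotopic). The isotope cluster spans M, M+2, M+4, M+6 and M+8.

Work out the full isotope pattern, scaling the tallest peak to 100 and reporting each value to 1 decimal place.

Bromine pattern (n=3): 0.13032384 : 0.38017547 : 0.36967753 : 0.11982316
Copper pattern (n=1): 0.6915 : 0.3085
Convolve the two distributions (both contribute in 2-u steps):
  M: 0.13032384×0.6915 = 0.090119
  M+2: 0.13032384×0.3085 + 0.38017547×0.6915 = 0.303096
  M+4: 0.38017547×0.3085 + 0.36967753×0.6915 = 0.372916
  M+6: 0.36967753×0.3085 + 0.11982316×0.6915 = 0.196903
  M+8: 0.11982316×0.3085 = 0.036965
Scale to base peak (0.372916) = 100: 24.2 : 81.3 : 100.0 : 52.8 : 9.9

24.2 : 81.3 : 100.0 : 52.8 : 9.9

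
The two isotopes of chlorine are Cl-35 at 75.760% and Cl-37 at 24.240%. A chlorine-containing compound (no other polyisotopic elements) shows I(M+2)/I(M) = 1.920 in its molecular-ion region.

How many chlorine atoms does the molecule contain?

6

For n independent Cl atoms, I(M+2)/I(M) = n · (abundance Cl-37) / (abundance Cl-35) = n · 0.24240/0.75760.
n = 1.920 × 0.75760/0.24240 = 6.00 ≈ 6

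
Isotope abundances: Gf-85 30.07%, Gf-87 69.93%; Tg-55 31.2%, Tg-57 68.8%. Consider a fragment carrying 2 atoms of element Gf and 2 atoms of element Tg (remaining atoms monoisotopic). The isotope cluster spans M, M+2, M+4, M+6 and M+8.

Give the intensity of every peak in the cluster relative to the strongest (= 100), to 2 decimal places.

Element Gf pattern (n=2): 0.09042049 : 0.42055902 : 0.48902049
Element Tg pattern (n=2): 0.097344 : 0.429312 : 0.473344
Convolve the two distributions (both contribute in 2-u steps):
  M: 0.09042049×0.097344 = 0.008802
  M+2: 0.09042049×0.429312 + 0.42055902×0.097344 = 0.079757
  M+4: 0.09042049×0.473344 + 0.42055902×0.429312 + 0.48902049×0.097344 = 0.270954
  M+6: 0.42055902×0.473344 + 0.48902049×0.429312 = 0.409011
  M+8: 0.48902049×0.473344 = 0.231475
Scale to base peak (0.409011) = 100: 2.15 : 19.50 : 66.25 : 100.00 : 56.59

2.15 : 19.50 : 66.25 : 100.00 : 56.59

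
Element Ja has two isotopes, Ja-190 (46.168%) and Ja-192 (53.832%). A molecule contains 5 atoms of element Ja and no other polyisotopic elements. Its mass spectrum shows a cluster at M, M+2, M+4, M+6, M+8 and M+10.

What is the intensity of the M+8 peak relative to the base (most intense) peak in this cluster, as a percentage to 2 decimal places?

Binomial terms of (0.46168 + 0.53832)^5: M 0.0210, M+2 0.1223, M+4 0.2852, M+6 0.3325, M+8 0.1939, M+10 0.0452 → M+6 is the base peak.
P(M+6) = C(5,3) × 0.46168^2 × 0.53832^3 = 10 × 0.21314842 × 0.1559989 = 0.332509 (base)
P(M+8) = C(5,4) × 0.46168^1 × 0.53832^4 = 5 × 0.46168 × 0.08397733 = 0.193853
Relative intensity = 0.193853 / 0.332509 × 100 = 58.30

58.30%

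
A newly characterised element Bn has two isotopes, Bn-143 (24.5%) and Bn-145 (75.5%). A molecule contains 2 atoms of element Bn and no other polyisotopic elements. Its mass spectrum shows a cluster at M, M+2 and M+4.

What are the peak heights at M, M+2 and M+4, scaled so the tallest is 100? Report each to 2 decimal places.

10.53 : 64.90 : 100.00

The 2 Bn atoms are independent, so intensities follow the terms of (0.245 + 0.755)^2.
P(M) = 0.245^2 = 0.060025
P(M+2) = 2 × 0.245^1 × 0.755^1 = 0.369950
P(M+4) = 0.755^2 = 0.570025
The M+4 peak is largest (0.570025); scaling to 100 gives 10.53 : 64.90 : 100.00.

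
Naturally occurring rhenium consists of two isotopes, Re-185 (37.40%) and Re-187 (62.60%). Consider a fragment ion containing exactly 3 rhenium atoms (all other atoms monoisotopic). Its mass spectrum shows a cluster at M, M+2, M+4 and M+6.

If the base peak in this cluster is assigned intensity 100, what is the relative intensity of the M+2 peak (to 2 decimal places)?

59.74

(0.3740 + 0.6260)^3 gives M 0.0523, M+2 0.2627, M+4 0.4397, M+6 0.2453; the largest is M+4.
P(M+4) = C(3,2) × 0.3740^1 × 0.6260^2 = 3 × 0.3740 × 0.391876 = 0.439685 (base)
P(M+2) = C(3,1) × 0.3740^2 × 0.6260^1 = 3 × 0.139876 × 0.6260 = 0.262687
Relative intensity = 0.262687 / 0.439685 × 100 = 59.74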